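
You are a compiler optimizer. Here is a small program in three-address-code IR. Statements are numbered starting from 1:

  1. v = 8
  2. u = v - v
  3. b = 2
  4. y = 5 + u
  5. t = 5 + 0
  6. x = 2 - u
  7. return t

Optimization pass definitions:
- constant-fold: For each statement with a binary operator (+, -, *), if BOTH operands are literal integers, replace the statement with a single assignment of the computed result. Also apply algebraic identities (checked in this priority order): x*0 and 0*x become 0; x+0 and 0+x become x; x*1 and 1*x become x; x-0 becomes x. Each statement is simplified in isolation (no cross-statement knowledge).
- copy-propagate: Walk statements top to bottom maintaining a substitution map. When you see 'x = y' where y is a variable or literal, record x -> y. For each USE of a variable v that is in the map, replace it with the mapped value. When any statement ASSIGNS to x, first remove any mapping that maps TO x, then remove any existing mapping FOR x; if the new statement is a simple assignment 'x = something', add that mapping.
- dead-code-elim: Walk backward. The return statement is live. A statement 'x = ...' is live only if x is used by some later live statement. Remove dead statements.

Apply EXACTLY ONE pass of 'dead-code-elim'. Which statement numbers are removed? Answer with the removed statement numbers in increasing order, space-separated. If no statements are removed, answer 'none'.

Answer: 1 2 3 4 6

Derivation:
Backward liveness scan:
Stmt 1 'v = 8': DEAD (v not in live set [])
Stmt 2 'u = v - v': DEAD (u not in live set [])
Stmt 3 'b = 2': DEAD (b not in live set [])
Stmt 4 'y = 5 + u': DEAD (y not in live set [])
Stmt 5 't = 5 + 0': KEEP (t is live); live-in = []
Stmt 6 'x = 2 - u': DEAD (x not in live set ['t'])
Stmt 7 'return t': KEEP (return); live-in = ['t']
Removed statement numbers: [1, 2, 3, 4, 6]
Surviving IR:
  t = 5 + 0
  return t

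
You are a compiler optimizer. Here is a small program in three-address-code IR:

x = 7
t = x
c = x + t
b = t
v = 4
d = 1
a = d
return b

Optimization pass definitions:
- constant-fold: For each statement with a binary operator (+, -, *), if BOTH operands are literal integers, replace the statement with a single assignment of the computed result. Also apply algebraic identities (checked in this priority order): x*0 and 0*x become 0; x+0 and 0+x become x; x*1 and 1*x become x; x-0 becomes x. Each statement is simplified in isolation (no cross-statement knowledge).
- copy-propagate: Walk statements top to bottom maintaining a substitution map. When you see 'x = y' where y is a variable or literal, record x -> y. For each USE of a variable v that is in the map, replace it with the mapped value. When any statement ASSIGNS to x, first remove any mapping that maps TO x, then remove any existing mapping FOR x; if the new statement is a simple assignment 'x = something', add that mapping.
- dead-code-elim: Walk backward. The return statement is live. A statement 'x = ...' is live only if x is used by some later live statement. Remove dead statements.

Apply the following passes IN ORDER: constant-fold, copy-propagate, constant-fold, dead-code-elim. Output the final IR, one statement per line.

Answer: return 7

Derivation:
Initial IR:
  x = 7
  t = x
  c = x + t
  b = t
  v = 4
  d = 1
  a = d
  return b
After constant-fold (8 stmts):
  x = 7
  t = x
  c = x + t
  b = t
  v = 4
  d = 1
  a = d
  return b
After copy-propagate (8 stmts):
  x = 7
  t = 7
  c = 7 + 7
  b = 7
  v = 4
  d = 1
  a = 1
  return 7
After constant-fold (8 stmts):
  x = 7
  t = 7
  c = 14
  b = 7
  v = 4
  d = 1
  a = 1
  return 7
After dead-code-elim (1 stmts):
  return 7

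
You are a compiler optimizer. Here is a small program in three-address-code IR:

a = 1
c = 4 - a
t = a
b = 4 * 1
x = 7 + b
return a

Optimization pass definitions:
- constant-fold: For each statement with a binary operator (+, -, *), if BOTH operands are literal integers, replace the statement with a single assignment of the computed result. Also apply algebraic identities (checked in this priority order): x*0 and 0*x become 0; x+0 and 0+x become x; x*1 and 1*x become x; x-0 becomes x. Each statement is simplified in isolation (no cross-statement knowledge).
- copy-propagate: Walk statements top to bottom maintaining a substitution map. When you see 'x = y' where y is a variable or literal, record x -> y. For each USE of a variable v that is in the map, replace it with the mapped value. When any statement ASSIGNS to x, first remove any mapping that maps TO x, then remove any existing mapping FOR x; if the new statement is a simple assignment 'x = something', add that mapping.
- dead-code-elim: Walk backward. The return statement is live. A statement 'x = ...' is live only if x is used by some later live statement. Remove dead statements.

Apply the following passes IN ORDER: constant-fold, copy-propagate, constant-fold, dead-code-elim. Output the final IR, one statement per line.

Initial IR:
  a = 1
  c = 4 - a
  t = a
  b = 4 * 1
  x = 7 + b
  return a
After constant-fold (6 stmts):
  a = 1
  c = 4 - a
  t = a
  b = 4
  x = 7 + b
  return a
After copy-propagate (6 stmts):
  a = 1
  c = 4 - 1
  t = 1
  b = 4
  x = 7 + 4
  return 1
After constant-fold (6 stmts):
  a = 1
  c = 3
  t = 1
  b = 4
  x = 11
  return 1
After dead-code-elim (1 stmts):
  return 1

Answer: return 1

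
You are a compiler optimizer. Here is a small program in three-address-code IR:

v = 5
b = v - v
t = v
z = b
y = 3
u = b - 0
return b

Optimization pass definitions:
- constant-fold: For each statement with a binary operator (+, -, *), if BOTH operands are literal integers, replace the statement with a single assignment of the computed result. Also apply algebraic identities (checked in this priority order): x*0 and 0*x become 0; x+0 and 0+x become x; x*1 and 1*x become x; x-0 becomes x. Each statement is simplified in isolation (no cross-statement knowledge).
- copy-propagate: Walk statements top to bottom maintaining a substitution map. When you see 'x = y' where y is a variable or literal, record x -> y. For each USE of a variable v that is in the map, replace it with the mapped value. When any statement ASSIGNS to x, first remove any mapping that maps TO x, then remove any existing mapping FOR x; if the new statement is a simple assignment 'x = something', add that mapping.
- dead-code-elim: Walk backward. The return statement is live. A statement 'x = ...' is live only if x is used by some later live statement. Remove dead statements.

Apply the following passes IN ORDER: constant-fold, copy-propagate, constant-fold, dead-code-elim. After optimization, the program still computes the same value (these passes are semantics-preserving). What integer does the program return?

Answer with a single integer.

Initial IR:
  v = 5
  b = v - v
  t = v
  z = b
  y = 3
  u = b - 0
  return b
After constant-fold (7 stmts):
  v = 5
  b = v - v
  t = v
  z = b
  y = 3
  u = b
  return b
After copy-propagate (7 stmts):
  v = 5
  b = 5 - 5
  t = 5
  z = b
  y = 3
  u = b
  return b
After constant-fold (7 stmts):
  v = 5
  b = 0
  t = 5
  z = b
  y = 3
  u = b
  return b
After dead-code-elim (2 stmts):
  b = 0
  return b
Evaluate:
  v = 5  =>  v = 5
  b = v - v  =>  b = 0
  t = v  =>  t = 5
  z = b  =>  z = 0
  y = 3  =>  y = 3
  u = b - 0  =>  u = 0
  return b = 0

Answer: 0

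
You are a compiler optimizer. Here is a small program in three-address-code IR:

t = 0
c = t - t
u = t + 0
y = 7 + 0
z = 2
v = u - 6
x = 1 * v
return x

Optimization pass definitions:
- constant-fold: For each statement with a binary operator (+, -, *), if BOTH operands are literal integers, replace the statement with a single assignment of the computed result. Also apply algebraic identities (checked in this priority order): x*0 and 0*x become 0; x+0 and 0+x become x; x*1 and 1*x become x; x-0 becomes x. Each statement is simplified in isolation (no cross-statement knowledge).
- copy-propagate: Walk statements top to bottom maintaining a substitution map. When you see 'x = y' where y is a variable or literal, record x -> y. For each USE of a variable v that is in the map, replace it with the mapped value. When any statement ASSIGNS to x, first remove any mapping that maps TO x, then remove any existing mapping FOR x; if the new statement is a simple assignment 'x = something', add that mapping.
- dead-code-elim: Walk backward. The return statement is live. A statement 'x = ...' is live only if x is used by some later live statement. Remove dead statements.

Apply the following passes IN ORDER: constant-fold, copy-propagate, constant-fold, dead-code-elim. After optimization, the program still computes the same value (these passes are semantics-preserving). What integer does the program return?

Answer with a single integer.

Initial IR:
  t = 0
  c = t - t
  u = t + 0
  y = 7 + 0
  z = 2
  v = u - 6
  x = 1 * v
  return x
After constant-fold (8 stmts):
  t = 0
  c = t - t
  u = t
  y = 7
  z = 2
  v = u - 6
  x = v
  return x
After copy-propagate (8 stmts):
  t = 0
  c = 0 - 0
  u = 0
  y = 7
  z = 2
  v = 0 - 6
  x = v
  return v
After constant-fold (8 stmts):
  t = 0
  c = 0
  u = 0
  y = 7
  z = 2
  v = -6
  x = v
  return v
After dead-code-elim (2 stmts):
  v = -6
  return v
Evaluate:
  t = 0  =>  t = 0
  c = t - t  =>  c = 0
  u = t + 0  =>  u = 0
  y = 7 + 0  =>  y = 7
  z = 2  =>  z = 2
  v = u - 6  =>  v = -6
  x = 1 * v  =>  x = -6
  return x = -6

Answer: -6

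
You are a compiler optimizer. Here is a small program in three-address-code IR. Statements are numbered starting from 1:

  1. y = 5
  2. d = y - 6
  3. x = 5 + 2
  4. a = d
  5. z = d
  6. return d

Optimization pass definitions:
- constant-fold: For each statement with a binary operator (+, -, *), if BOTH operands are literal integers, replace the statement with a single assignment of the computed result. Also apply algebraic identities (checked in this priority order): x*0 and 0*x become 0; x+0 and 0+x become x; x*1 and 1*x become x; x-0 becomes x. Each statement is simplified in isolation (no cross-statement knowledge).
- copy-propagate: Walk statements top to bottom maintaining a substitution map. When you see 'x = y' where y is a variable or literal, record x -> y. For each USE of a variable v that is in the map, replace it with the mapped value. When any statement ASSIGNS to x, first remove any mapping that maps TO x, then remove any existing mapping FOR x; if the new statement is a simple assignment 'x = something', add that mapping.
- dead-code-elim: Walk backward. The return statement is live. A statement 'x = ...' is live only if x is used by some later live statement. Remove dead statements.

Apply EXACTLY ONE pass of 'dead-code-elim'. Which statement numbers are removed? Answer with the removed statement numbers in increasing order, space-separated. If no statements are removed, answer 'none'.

Backward liveness scan:
Stmt 1 'y = 5': KEEP (y is live); live-in = []
Stmt 2 'd = y - 6': KEEP (d is live); live-in = ['y']
Stmt 3 'x = 5 + 2': DEAD (x not in live set ['d'])
Stmt 4 'a = d': DEAD (a not in live set ['d'])
Stmt 5 'z = d': DEAD (z not in live set ['d'])
Stmt 6 'return d': KEEP (return); live-in = ['d']
Removed statement numbers: [3, 4, 5]
Surviving IR:
  y = 5
  d = y - 6
  return d

Answer: 3 4 5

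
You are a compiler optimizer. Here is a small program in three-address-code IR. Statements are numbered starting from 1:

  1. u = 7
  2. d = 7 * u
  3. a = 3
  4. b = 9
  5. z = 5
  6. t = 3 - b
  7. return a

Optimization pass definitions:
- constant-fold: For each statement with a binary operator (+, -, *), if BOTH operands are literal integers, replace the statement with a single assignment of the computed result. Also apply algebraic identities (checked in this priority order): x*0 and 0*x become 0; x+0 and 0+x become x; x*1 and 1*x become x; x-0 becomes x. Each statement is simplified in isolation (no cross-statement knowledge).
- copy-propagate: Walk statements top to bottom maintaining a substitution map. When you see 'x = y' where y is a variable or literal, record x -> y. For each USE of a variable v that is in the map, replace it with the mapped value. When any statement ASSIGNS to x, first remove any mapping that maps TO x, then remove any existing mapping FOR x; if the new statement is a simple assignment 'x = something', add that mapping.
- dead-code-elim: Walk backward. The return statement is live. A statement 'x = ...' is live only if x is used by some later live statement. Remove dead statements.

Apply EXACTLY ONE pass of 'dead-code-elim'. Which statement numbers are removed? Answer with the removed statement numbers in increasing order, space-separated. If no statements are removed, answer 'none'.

Answer: 1 2 4 5 6

Derivation:
Backward liveness scan:
Stmt 1 'u = 7': DEAD (u not in live set [])
Stmt 2 'd = 7 * u': DEAD (d not in live set [])
Stmt 3 'a = 3': KEEP (a is live); live-in = []
Stmt 4 'b = 9': DEAD (b not in live set ['a'])
Stmt 5 'z = 5': DEAD (z not in live set ['a'])
Stmt 6 't = 3 - b': DEAD (t not in live set ['a'])
Stmt 7 'return a': KEEP (return); live-in = ['a']
Removed statement numbers: [1, 2, 4, 5, 6]
Surviving IR:
  a = 3
  return a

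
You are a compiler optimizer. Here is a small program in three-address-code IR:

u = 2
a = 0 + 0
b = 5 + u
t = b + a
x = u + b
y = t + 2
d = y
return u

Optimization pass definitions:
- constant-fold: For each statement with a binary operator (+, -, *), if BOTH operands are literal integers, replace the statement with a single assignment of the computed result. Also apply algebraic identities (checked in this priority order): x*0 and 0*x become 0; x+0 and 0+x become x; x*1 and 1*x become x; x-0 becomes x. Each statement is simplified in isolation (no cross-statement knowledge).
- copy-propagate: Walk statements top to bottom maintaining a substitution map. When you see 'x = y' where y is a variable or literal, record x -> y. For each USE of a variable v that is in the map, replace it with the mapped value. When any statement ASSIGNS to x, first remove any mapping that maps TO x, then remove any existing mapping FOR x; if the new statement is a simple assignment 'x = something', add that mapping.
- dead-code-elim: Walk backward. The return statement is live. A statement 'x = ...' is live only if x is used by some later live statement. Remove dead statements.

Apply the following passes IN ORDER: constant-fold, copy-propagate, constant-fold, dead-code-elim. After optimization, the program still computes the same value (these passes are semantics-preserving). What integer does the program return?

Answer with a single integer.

Answer: 2

Derivation:
Initial IR:
  u = 2
  a = 0 + 0
  b = 5 + u
  t = b + a
  x = u + b
  y = t + 2
  d = y
  return u
After constant-fold (8 stmts):
  u = 2
  a = 0
  b = 5 + u
  t = b + a
  x = u + b
  y = t + 2
  d = y
  return u
After copy-propagate (8 stmts):
  u = 2
  a = 0
  b = 5 + 2
  t = b + 0
  x = 2 + b
  y = t + 2
  d = y
  return 2
After constant-fold (8 stmts):
  u = 2
  a = 0
  b = 7
  t = b
  x = 2 + b
  y = t + 2
  d = y
  return 2
After dead-code-elim (1 stmts):
  return 2
Evaluate:
  u = 2  =>  u = 2
  a = 0 + 0  =>  a = 0
  b = 5 + u  =>  b = 7
  t = b + a  =>  t = 7
  x = u + b  =>  x = 9
  y = t + 2  =>  y = 9
  d = y  =>  d = 9
  return u = 2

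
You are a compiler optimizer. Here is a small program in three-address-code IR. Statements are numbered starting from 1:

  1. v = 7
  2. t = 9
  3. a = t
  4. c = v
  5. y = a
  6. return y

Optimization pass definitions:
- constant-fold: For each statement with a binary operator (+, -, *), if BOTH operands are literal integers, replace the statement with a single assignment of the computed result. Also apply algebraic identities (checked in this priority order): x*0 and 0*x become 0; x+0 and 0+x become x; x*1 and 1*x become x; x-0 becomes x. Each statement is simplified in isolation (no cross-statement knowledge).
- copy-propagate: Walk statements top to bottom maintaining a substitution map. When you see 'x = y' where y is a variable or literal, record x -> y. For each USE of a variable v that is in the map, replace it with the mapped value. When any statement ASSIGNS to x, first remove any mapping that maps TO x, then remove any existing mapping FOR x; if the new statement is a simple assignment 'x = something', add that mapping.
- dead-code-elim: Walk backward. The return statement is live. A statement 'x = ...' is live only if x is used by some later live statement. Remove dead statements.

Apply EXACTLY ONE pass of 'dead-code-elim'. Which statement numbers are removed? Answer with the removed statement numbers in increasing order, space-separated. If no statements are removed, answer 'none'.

Backward liveness scan:
Stmt 1 'v = 7': DEAD (v not in live set [])
Stmt 2 't = 9': KEEP (t is live); live-in = []
Stmt 3 'a = t': KEEP (a is live); live-in = ['t']
Stmt 4 'c = v': DEAD (c not in live set ['a'])
Stmt 5 'y = a': KEEP (y is live); live-in = ['a']
Stmt 6 'return y': KEEP (return); live-in = ['y']
Removed statement numbers: [1, 4]
Surviving IR:
  t = 9
  a = t
  y = a
  return y

Answer: 1 4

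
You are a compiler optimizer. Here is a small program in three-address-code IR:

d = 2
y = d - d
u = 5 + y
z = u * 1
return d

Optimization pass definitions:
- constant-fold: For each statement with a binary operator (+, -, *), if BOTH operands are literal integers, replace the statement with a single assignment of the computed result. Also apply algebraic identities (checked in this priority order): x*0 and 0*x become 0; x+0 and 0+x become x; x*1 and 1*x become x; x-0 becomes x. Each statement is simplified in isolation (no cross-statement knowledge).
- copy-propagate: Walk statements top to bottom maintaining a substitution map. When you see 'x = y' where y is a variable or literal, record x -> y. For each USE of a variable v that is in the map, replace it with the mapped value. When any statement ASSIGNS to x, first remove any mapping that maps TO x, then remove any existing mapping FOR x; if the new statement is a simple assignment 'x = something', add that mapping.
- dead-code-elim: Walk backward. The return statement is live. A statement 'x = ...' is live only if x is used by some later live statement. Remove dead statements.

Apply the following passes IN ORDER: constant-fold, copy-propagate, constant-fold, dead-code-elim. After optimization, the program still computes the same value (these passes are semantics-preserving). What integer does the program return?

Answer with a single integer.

Initial IR:
  d = 2
  y = d - d
  u = 5 + y
  z = u * 1
  return d
After constant-fold (5 stmts):
  d = 2
  y = d - d
  u = 5 + y
  z = u
  return d
After copy-propagate (5 stmts):
  d = 2
  y = 2 - 2
  u = 5 + y
  z = u
  return 2
After constant-fold (5 stmts):
  d = 2
  y = 0
  u = 5 + y
  z = u
  return 2
After dead-code-elim (1 stmts):
  return 2
Evaluate:
  d = 2  =>  d = 2
  y = d - d  =>  y = 0
  u = 5 + y  =>  u = 5
  z = u * 1  =>  z = 5
  return d = 2

Answer: 2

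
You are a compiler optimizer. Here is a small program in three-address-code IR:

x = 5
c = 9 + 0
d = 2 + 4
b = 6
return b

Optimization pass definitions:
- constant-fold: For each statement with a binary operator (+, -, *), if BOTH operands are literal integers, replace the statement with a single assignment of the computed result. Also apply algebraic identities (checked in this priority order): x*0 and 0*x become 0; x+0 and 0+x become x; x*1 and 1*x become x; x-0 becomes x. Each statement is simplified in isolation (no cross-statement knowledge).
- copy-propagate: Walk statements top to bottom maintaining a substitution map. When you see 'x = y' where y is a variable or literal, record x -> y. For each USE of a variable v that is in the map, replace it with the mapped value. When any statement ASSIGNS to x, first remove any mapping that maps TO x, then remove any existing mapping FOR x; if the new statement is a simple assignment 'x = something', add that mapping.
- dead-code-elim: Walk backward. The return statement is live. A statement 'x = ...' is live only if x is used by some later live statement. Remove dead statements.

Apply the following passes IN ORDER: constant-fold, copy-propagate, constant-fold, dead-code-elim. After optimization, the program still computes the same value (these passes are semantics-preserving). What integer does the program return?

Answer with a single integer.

Initial IR:
  x = 5
  c = 9 + 0
  d = 2 + 4
  b = 6
  return b
After constant-fold (5 stmts):
  x = 5
  c = 9
  d = 6
  b = 6
  return b
After copy-propagate (5 stmts):
  x = 5
  c = 9
  d = 6
  b = 6
  return 6
After constant-fold (5 stmts):
  x = 5
  c = 9
  d = 6
  b = 6
  return 6
After dead-code-elim (1 stmts):
  return 6
Evaluate:
  x = 5  =>  x = 5
  c = 9 + 0  =>  c = 9
  d = 2 + 4  =>  d = 6
  b = 6  =>  b = 6
  return b = 6

Answer: 6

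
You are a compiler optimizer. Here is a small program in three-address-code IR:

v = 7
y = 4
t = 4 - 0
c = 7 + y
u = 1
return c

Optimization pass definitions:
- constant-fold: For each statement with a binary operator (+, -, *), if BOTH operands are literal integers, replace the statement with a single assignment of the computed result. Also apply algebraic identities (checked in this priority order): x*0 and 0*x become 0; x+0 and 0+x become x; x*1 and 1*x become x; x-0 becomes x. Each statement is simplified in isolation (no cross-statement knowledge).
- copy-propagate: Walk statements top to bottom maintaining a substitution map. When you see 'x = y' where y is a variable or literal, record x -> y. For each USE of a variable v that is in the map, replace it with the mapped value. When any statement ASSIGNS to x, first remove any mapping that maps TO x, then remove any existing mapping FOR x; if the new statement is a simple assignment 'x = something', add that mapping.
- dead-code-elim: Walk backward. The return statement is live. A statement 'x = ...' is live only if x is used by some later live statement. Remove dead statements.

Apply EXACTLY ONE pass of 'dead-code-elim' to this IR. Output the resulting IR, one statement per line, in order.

Applying dead-code-elim statement-by-statement:
  [6] return c  -> KEEP (return); live=['c']
  [5] u = 1  -> DEAD (u not live)
  [4] c = 7 + y  -> KEEP; live=['y']
  [3] t = 4 - 0  -> DEAD (t not live)
  [2] y = 4  -> KEEP; live=[]
  [1] v = 7  -> DEAD (v not live)
Result (3 stmts):
  y = 4
  c = 7 + y
  return c

Answer: y = 4
c = 7 + y
return c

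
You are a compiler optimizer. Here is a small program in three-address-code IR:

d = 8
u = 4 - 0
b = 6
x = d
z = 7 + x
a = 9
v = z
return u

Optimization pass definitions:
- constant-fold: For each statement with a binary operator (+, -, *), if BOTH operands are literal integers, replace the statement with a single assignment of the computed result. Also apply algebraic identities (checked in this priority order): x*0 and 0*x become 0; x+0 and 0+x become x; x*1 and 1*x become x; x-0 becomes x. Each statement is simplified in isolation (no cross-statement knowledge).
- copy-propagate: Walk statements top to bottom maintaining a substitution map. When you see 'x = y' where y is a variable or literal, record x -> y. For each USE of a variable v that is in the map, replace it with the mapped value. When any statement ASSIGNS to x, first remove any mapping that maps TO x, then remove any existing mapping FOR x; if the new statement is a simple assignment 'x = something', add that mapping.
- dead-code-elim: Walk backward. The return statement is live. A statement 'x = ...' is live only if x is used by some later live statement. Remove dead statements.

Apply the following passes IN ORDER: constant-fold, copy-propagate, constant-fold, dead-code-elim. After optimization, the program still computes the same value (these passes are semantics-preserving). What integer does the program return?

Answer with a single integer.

Initial IR:
  d = 8
  u = 4 - 0
  b = 6
  x = d
  z = 7 + x
  a = 9
  v = z
  return u
After constant-fold (8 stmts):
  d = 8
  u = 4
  b = 6
  x = d
  z = 7 + x
  a = 9
  v = z
  return u
After copy-propagate (8 stmts):
  d = 8
  u = 4
  b = 6
  x = 8
  z = 7 + 8
  a = 9
  v = z
  return 4
After constant-fold (8 stmts):
  d = 8
  u = 4
  b = 6
  x = 8
  z = 15
  a = 9
  v = z
  return 4
After dead-code-elim (1 stmts):
  return 4
Evaluate:
  d = 8  =>  d = 8
  u = 4 - 0  =>  u = 4
  b = 6  =>  b = 6
  x = d  =>  x = 8
  z = 7 + x  =>  z = 15
  a = 9  =>  a = 9
  v = z  =>  v = 15
  return u = 4

Answer: 4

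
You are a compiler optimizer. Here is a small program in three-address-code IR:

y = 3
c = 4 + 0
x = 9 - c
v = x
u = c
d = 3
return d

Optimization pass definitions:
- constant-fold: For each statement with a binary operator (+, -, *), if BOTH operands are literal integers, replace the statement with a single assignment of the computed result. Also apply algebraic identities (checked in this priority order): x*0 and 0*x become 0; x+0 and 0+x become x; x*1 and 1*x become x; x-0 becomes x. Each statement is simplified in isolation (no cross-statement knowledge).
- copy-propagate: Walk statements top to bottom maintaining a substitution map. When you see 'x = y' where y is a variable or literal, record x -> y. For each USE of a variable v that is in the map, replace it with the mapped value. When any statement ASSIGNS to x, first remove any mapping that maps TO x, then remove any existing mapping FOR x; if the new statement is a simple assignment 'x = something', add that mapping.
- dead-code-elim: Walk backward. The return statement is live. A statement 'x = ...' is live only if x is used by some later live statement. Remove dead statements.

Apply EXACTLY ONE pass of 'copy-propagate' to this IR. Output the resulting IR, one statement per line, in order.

Answer: y = 3
c = 4 + 0
x = 9 - c
v = x
u = c
d = 3
return 3

Derivation:
Applying copy-propagate statement-by-statement:
  [1] y = 3  (unchanged)
  [2] c = 4 + 0  (unchanged)
  [3] x = 9 - c  (unchanged)
  [4] v = x  (unchanged)
  [5] u = c  (unchanged)
  [6] d = 3  (unchanged)
  [7] return d  -> return 3
Result (7 stmts):
  y = 3
  c = 4 + 0
  x = 9 - c
  v = x
  u = c
  d = 3
  return 3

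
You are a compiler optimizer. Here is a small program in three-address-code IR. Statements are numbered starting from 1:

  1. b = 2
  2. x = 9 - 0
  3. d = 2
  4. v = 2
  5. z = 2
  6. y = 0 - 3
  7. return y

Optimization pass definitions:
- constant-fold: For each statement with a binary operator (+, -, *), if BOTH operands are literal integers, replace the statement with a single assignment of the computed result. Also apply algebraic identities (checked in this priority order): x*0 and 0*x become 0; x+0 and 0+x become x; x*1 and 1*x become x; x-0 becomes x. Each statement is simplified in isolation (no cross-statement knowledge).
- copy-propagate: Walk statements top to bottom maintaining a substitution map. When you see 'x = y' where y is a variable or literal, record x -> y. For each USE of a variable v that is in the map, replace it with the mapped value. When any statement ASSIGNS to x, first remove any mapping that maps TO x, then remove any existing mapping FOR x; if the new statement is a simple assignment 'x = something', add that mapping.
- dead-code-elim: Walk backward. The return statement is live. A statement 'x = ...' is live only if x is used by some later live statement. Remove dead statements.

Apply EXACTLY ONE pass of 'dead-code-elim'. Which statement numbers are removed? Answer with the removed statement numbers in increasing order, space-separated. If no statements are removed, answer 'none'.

Answer: 1 2 3 4 5

Derivation:
Backward liveness scan:
Stmt 1 'b = 2': DEAD (b not in live set [])
Stmt 2 'x = 9 - 0': DEAD (x not in live set [])
Stmt 3 'd = 2': DEAD (d not in live set [])
Stmt 4 'v = 2': DEAD (v not in live set [])
Stmt 5 'z = 2': DEAD (z not in live set [])
Stmt 6 'y = 0 - 3': KEEP (y is live); live-in = []
Stmt 7 'return y': KEEP (return); live-in = ['y']
Removed statement numbers: [1, 2, 3, 4, 5]
Surviving IR:
  y = 0 - 3
  return y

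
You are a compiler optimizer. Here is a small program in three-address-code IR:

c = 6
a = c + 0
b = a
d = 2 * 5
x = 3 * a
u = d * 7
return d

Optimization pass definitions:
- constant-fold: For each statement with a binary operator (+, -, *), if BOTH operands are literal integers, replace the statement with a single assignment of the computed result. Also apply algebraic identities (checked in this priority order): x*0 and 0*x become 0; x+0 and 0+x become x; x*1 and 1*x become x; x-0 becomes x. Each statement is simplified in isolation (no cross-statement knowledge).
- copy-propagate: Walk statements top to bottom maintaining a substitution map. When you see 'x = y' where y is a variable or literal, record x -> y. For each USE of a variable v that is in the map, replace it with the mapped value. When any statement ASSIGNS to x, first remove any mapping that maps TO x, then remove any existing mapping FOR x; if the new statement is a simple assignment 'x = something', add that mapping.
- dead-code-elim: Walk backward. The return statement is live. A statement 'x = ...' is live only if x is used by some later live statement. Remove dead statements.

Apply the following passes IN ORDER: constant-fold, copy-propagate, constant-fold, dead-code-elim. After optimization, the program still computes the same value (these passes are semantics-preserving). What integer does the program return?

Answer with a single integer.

Initial IR:
  c = 6
  a = c + 0
  b = a
  d = 2 * 5
  x = 3 * a
  u = d * 7
  return d
After constant-fold (7 stmts):
  c = 6
  a = c
  b = a
  d = 10
  x = 3 * a
  u = d * 7
  return d
After copy-propagate (7 stmts):
  c = 6
  a = 6
  b = 6
  d = 10
  x = 3 * 6
  u = 10 * 7
  return 10
After constant-fold (7 stmts):
  c = 6
  a = 6
  b = 6
  d = 10
  x = 18
  u = 70
  return 10
After dead-code-elim (1 stmts):
  return 10
Evaluate:
  c = 6  =>  c = 6
  a = c + 0  =>  a = 6
  b = a  =>  b = 6
  d = 2 * 5  =>  d = 10
  x = 3 * a  =>  x = 18
  u = d * 7  =>  u = 70
  return d = 10

Answer: 10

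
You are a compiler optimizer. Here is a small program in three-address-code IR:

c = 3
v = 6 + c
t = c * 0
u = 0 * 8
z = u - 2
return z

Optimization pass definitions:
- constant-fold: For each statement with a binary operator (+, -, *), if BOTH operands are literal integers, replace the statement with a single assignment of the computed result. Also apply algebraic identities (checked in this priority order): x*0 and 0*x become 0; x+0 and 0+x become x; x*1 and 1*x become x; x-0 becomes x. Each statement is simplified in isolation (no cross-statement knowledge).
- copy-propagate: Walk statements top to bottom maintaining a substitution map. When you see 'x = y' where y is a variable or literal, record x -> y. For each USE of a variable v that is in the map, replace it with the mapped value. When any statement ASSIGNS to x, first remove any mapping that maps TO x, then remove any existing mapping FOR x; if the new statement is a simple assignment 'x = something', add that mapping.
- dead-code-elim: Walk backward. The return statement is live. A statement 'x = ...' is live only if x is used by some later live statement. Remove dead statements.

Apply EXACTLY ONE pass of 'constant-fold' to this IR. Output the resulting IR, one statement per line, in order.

Applying constant-fold statement-by-statement:
  [1] c = 3  (unchanged)
  [2] v = 6 + c  (unchanged)
  [3] t = c * 0  -> t = 0
  [4] u = 0 * 8  -> u = 0
  [5] z = u - 2  (unchanged)
  [6] return z  (unchanged)
Result (6 stmts):
  c = 3
  v = 6 + c
  t = 0
  u = 0
  z = u - 2
  return z

Answer: c = 3
v = 6 + c
t = 0
u = 0
z = u - 2
return z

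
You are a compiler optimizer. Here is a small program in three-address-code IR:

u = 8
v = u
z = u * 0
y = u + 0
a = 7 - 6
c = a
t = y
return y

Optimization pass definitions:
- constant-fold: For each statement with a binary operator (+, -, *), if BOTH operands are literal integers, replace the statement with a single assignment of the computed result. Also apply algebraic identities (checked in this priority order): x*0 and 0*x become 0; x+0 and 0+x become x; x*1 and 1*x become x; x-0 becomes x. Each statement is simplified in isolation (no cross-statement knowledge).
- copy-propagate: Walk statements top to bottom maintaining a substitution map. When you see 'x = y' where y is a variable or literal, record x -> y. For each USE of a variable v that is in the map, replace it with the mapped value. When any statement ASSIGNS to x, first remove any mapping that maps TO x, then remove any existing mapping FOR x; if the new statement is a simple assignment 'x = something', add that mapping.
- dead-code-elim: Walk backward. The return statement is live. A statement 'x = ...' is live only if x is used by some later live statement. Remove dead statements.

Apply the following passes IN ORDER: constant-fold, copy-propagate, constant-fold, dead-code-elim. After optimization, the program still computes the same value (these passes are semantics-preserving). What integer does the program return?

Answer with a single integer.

Initial IR:
  u = 8
  v = u
  z = u * 0
  y = u + 0
  a = 7 - 6
  c = a
  t = y
  return y
After constant-fold (8 stmts):
  u = 8
  v = u
  z = 0
  y = u
  a = 1
  c = a
  t = y
  return y
After copy-propagate (8 stmts):
  u = 8
  v = 8
  z = 0
  y = 8
  a = 1
  c = 1
  t = 8
  return 8
After constant-fold (8 stmts):
  u = 8
  v = 8
  z = 0
  y = 8
  a = 1
  c = 1
  t = 8
  return 8
After dead-code-elim (1 stmts):
  return 8
Evaluate:
  u = 8  =>  u = 8
  v = u  =>  v = 8
  z = u * 0  =>  z = 0
  y = u + 0  =>  y = 8
  a = 7 - 6  =>  a = 1
  c = a  =>  c = 1
  t = y  =>  t = 8
  return y = 8

Answer: 8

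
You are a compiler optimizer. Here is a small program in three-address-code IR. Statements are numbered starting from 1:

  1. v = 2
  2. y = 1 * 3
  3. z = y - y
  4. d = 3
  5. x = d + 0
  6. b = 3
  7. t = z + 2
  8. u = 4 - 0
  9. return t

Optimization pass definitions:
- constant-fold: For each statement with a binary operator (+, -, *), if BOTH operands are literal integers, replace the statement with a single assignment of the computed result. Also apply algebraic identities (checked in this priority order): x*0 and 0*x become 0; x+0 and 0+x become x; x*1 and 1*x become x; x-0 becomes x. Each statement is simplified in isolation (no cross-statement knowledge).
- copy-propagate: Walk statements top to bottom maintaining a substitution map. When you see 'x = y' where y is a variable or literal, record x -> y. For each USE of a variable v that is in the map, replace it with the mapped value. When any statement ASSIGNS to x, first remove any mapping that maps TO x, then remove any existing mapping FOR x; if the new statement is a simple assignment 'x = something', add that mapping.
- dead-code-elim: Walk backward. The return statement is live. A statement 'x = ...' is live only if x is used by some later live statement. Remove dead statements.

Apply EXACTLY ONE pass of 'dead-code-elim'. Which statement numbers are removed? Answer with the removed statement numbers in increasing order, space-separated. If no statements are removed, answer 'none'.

Answer: 1 4 5 6 8

Derivation:
Backward liveness scan:
Stmt 1 'v = 2': DEAD (v not in live set [])
Stmt 2 'y = 1 * 3': KEEP (y is live); live-in = []
Stmt 3 'z = y - y': KEEP (z is live); live-in = ['y']
Stmt 4 'd = 3': DEAD (d not in live set ['z'])
Stmt 5 'x = d + 0': DEAD (x not in live set ['z'])
Stmt 6 'b = 3': DEAD (b not in live set ['z'])
Stmt 7 't = z + 2': KEEP (t is live); live-in = ['z']
Stmt 8 'u = 4 - 0': DEAD (u not in live set ['t'])
Stmt 9 'return t': KEEP (return); live-in = ['t']
Removed statement numbers: [1, 4, 5, 6, 8]
Surviving IR:
  y = 1 * 3
  z = y - y
  t = z + 2
  return t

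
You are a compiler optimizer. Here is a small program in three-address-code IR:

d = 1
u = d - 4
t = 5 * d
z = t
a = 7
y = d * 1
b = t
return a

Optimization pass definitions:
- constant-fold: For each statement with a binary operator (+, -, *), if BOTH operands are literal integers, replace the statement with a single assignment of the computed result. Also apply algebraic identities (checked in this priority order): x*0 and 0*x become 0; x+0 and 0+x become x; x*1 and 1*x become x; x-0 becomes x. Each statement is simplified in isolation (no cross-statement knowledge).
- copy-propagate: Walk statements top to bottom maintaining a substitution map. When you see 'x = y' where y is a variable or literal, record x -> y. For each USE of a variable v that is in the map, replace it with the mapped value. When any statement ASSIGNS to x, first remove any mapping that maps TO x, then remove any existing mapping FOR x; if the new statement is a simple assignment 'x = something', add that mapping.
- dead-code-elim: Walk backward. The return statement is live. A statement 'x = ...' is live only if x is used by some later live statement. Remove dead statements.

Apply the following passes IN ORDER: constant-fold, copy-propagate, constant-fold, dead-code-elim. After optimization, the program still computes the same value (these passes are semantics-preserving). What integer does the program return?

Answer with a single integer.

Answer: 7

Derivation:
Initial IR:
  d = 1
  u = d - 4
  t = 5 * d
  z = t
  a = 7
  y = d * 1
  b = t
  return a
After constant-fold (8 stmts):
  d = 1
  u = d - 4
  t = 5 * d
  z = t
  a = 7
  y = d
  b = t
  return a
After copy-propagate (8 stmts):
  d = 1
  u = 1 - 4
  t = 5 * 1
  z = t
  a = 7
  y = 1
  b = t
  return 7
After constant-fold (8 stmts):
  d = 1
  u = -3
  t = 5
  z = t
  a = 7
  y = 1
  b = t
  return 7
After dead-code-elim (1 stmts):
  return 7
Evaluate:
  d = 1  =>  d = 1
  u = d - 4  =>  u = -3
  t = 5 * d  =>  t = 5
  z = t  =>  z = 5
  a = 7  =>  a = 7
  y = d * 1  =>  y = 1
  b = t  =>  b = 5
  return a = 7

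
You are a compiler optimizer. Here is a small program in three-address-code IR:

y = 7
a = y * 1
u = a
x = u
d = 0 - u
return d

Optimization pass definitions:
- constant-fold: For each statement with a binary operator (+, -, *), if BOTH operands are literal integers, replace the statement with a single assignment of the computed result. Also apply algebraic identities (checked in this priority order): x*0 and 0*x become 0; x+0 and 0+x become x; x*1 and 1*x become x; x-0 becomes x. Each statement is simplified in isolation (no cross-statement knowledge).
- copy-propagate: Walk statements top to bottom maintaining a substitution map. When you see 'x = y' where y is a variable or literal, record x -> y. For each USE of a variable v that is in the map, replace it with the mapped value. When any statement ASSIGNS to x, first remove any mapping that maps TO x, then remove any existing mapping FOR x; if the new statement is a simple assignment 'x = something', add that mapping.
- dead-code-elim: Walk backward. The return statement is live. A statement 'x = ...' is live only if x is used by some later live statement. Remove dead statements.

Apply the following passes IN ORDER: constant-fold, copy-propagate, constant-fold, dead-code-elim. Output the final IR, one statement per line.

Initial IR:
  y = 7
  a = y * 1
  u = a
  x = u
  d = 0 - u
  return d
After constant-fold (6 stmts):
  y = 7
  a = y
  u = a
  x = u
  d = 0 - u
  return d
After copy-propagate (6 stmts):
  y = 7
  a = 7
  u = 7
  x = 7
  d = 0 - 7
  return d
After constant-fold (6 stmts):
  y = 7
  a = 7
  u = 7
  x = 7
  d = -7
  return d
After dead-code-elim (2 stmts):
  d = -7
  return d

Answer: d = -7
return d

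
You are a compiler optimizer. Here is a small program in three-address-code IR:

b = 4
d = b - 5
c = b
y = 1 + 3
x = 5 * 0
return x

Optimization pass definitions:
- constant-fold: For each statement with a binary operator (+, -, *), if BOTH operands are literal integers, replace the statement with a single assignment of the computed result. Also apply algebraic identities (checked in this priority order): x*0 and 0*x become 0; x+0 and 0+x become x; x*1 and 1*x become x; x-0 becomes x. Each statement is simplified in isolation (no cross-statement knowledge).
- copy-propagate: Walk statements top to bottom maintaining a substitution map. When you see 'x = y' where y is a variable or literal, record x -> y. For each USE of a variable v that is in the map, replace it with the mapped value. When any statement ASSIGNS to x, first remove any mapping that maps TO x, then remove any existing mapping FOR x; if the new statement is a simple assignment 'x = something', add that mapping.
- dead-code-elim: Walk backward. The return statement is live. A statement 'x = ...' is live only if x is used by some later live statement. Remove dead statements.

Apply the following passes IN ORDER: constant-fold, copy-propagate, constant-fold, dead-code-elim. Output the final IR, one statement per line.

Answer: return 0

Derivation:
Initial IR:
  b = 4
  d = b - 5
  c = b
  y = 1 + 3
  x = 5 * 0
  return x
After constant-fold (6 stmts):
  b = 4
  d = b - 5
  c = b
  y = 4
  x = 0
  return x
After copy-propagate (6 stmts):
  b = 4
  d = 4 - 5
  c = 4
  y = 4
  x = 0
  return 0
After constant-fold (6 stmts):
  b = 4
  d = -1
  c = 4
  y = 4
  x = 0
  return 0
After dead-code-elim (1 stmts):
  return 0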